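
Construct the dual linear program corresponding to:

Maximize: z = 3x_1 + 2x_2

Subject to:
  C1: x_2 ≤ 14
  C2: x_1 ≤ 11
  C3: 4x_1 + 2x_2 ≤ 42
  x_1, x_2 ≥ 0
Minimize: z = 14y1 + 11y2 + 42y3

Subject to:
  C1: -y2 - 4y3 ≤ -3
  C2: -y1 - 2y3 ≤ -2
  y1, y2, y3 ≥ 0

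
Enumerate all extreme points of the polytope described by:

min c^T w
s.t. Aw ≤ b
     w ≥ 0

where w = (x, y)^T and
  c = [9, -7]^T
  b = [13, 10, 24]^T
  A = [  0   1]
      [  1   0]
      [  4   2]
Each vertex is the intersection of two constraint boundaries that also satisfies all remaining constraints:
  x = 0 and y = 0 → (0, 0)
  4x + 2y = 24 and y = 0 → (6, 0)
  4x + 2y = 24 and x = 0 → (0, 12)

Vertices: (0, 0), (6, 0), (0, 12)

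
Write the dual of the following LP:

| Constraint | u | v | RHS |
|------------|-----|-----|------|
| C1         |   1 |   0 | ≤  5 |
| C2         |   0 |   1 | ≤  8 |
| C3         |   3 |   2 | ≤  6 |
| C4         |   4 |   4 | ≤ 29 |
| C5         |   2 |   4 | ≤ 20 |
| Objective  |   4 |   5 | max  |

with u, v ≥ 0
Minimize: z = 5y1 + 8y2 + 6y3 + 29y4 + 20y5

Subject to:
  C1: -y1 - 3y3 - 4y4 - 2y5 ≤ -4
  C2: -y2 - 2y3 - 4y4 - 4y5 ≤ -5
  y1, y2, y3, y4, y5 ≥ 0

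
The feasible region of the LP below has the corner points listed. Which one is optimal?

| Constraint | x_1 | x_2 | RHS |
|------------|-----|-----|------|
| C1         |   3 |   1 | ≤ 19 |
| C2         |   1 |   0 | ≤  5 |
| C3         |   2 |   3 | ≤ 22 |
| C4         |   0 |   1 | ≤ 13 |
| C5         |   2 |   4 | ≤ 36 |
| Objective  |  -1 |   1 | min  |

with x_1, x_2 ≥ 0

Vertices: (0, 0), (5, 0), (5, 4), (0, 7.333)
(5, 0) with z = -5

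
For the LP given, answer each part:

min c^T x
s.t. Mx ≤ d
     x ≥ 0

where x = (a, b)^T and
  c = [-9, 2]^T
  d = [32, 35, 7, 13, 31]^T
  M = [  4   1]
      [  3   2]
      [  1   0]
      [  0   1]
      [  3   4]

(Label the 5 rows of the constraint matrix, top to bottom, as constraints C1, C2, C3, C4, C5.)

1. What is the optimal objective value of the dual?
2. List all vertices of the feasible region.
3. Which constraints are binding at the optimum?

1. -63 (by strong duality, equal to the primal optimum)
2. (0, 0), (7, 0), (7, 2.5), (0, 7.75)
3. C3, b ≥ 0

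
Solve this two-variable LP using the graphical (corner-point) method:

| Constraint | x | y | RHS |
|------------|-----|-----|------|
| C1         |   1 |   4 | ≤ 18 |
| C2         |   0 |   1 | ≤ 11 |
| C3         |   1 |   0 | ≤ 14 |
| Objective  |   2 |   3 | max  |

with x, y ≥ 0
Each vertex is the intersection of two constraint boundaries that also satisfies all remaining constraints:
  x = 0 and y = 0 → (0, 0)
  x = 14 and y = 0 → (14, 0)
  x + 4y = 18 and x = 14 → (14, 1)
  x + 4y = 18 and x = 0 → (0, 4.5)

Evaluating z = 2x + 3y at each vertex:
  (0, 0): z = 0
  (14, 0): z = 28
  (14, 1): z = 31
  (0, 4.5): z = 13.5

The maximum is at (14, 1) with z = 31.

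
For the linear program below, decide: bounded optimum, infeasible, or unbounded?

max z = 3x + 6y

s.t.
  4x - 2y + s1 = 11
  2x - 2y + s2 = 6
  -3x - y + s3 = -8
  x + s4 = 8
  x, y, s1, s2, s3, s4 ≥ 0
Feasible point: (2, 2) satisfies every constraint, so the LP is feasible.
Direction d = (0, 1): for each constraint row a, a·d ≤ 0 —
  (4)(0) + (-2)(1) = -2 ≤ 0
  (2)(0) + (-2)(1) = -2 ≤ 0
  (-3)(0) + (-1)(1) = -1 ≤ 0
  (1)(0) + (0)(1) = 0 ≤ 0
and d ≥ 0, so (2, 2) + t·d stays feasible for every t ≥ 0. Along this ray z = 3x + 6y changes by 6 per unit t, so z → +∞.

The LP is unbounded; z can be made arbitrarily large.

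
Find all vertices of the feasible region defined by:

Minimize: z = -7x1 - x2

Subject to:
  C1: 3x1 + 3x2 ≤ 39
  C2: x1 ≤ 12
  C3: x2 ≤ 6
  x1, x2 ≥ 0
Each vertex is the intersection of two constraint boundaries that also satisfies all remaining constraints:
  x1 = 0 and x2 = 0 → (0, 0)
  x1 = 12 and x2 = 0 → (12, 0)
  3x1 + 3x2 = 39 and x1 = 12 → (12, 1)
  3x1 + 3x2 = 39 and x2 = 6 → (7, 6)
  x2 = 6 and x1 = 0 → (0, 6)

Vertices: (0, 0), (12, 0), (12, 1), (7, 6), (0, 6)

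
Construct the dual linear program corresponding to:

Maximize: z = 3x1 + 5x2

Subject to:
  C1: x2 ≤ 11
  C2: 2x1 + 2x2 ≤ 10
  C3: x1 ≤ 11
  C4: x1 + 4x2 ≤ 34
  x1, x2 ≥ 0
Minimize: z = 11y1 + 10y2 + 11y3 + 34y4

Subject to:
  C1: -2y2 - y3 - y4 ≤ -3
  C2: -y1 - 2y2 - 4y4 ≤ -5
  y1, y2, y3, y4 ≥ 0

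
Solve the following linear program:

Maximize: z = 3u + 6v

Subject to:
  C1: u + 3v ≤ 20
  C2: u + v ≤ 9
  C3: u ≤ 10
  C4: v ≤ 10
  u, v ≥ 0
u = 3.5, v = 5.5, z = 43.5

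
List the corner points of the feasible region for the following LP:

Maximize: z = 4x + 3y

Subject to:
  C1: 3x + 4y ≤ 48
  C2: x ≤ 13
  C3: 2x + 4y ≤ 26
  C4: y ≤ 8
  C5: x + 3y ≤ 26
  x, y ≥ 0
Each vertex is the intersection of two constraint boundaries that also satisfies all remaining constraints:
  x = 0 and y = 0 → (0, 0)
  x = 13 and 2x + 4y = 26 → (13, 0)
  2x + 4y = 26 and x = 0 → (0, 6.5)

Vertices: (0, 0), (13, 0), (0, 6.5)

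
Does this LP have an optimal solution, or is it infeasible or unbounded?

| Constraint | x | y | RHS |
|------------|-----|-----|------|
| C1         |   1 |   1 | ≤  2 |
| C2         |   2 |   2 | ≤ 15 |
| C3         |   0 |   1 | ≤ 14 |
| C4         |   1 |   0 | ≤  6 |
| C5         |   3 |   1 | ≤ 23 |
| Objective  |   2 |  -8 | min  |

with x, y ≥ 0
The point (0, 2) satisfies every constraint, so the LP is feasible; the constraints give x ≤ 6 and y ≤ 14, which with x, y ≥ 0 keep the feasible region inside a bounded box. A feasible, bounded LP attains a finite optimum at a vertex.

Evaluating z = 2x - 8y at each vertex:
  (0, 0): z = 0
  (2, 0): z = 4
  (0, 2): z = -16

Bounded optimum: z* = -16 at (0, 2).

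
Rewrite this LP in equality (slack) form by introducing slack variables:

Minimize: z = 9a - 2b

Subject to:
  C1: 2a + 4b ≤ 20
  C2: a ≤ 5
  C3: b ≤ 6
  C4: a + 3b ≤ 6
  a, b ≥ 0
min z = 9a - 2b

s.t.
  2a + 4b + s1 = 20
  a + s2 = 5
  b + s3 = 6
  a + 3b + s4 = 6
  a, b, s1, s2, s3, s4 ≥ 0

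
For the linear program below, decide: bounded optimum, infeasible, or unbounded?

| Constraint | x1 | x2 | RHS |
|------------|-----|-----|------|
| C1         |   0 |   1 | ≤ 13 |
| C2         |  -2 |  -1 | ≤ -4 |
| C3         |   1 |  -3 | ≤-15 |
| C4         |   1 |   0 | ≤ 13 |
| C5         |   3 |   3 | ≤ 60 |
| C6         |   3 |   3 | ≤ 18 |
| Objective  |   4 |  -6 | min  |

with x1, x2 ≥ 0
The point (0, 6) satisfies every constraint, so the LP is feasible; the constraints give x1 ≤ 13 and x2 ≤ 13, which with x1, x2 ≥ 0 keep the feasible region inside a bounded box. A feasible, bounded LP attains a finite optimum at a vertex.

Evaluating z = 4x1 - 6x2 at each vertex:
  (0, 5): z = -30
  (0.75, 5.25): z = -28.5
  (0, 6): z = -36

Bounded optimum: z* = -36 at (0, 6).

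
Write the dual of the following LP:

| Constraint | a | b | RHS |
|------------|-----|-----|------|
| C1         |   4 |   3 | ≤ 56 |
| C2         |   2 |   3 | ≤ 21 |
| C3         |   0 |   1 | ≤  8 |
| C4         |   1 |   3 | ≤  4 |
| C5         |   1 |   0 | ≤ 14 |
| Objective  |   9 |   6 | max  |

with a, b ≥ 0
Minimize: z = 56y1 + 21y2 + 8y3 + 4y4 + 14y5

Subject to:
  C1: -4y1 - 2y2 - y4 - y5 ≤ -9
  C2: -3y1 - 3y2 - y3 - 3y4 ≤ -6
  y1, y2, y3, y4, y5 ≥ 0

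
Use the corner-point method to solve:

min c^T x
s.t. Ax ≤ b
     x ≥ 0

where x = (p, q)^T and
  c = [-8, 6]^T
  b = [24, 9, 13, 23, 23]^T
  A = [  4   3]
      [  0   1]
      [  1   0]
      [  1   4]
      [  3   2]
Each vertex is the intersection of two constraint boundaries that also satisfies all remaining constraints:
  p = 0 and q = 0 → (0, 0)
  4p + 3q = 24 and q = 0 → (6, 0)
  4p + 3q = 24 and p + 4q = 23 → (2.077, 5.231)
  p + 4q = 23 and p = 0 → (0, 5.75)

Evaluating z = -8p + 6q at each vertex:
  (0, 0): z = 0
  (6, 0): z = -48
  (2.077, 5.231): z = 14.77
  (0, 5.75): z = 34.5

The minimum is at (6, 0) with z = -48.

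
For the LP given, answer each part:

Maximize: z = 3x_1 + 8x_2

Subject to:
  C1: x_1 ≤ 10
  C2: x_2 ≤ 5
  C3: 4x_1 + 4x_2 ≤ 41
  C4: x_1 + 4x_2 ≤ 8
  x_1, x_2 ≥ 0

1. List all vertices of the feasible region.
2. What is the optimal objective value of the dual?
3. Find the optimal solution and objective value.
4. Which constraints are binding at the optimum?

1. (0, 0), (8, 0), (0, 2)
2. 24 (by strong duality, equal to the primal optimum)
3. x_1 = 8, x_2 = 0, z = 24
4. C4, x_2 ≥ 0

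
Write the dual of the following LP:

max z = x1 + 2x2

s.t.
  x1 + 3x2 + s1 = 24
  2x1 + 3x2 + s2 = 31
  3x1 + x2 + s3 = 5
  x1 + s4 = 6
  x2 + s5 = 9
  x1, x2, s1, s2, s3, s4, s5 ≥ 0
Minimize: z = 24y1 + 31y2 + 5y3 + 6y4 + 9y5

Subject to:
  C1: -y1 - 2y2 - 3y3 - y4 ≤ -1
  C2: -3y1 - 3y2 - y3 - y5 ≤ -2
  y1, y2, y3, y4, y5 ≥ 0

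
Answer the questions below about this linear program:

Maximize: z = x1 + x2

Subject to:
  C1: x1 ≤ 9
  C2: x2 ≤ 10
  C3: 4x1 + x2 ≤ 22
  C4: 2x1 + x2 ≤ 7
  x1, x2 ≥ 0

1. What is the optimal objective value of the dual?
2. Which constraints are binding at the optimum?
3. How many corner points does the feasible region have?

1. 7 (by strong duality, equal to the primal optimum)
2. C4, x1 ≥ 0
3. 3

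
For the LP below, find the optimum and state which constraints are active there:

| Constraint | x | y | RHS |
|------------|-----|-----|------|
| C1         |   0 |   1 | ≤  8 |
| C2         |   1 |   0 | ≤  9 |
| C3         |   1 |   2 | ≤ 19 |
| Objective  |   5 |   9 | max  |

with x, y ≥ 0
Optimal: x = 9, y = 5
Slack at optimum:
  C1: slack = 3
  C2: slack = 0 (binding)
  C3: slack = 0 (binding)
  x ≥ 0: x = 9
  y ≥ 0: y = 5
Binding constraints: C2, C3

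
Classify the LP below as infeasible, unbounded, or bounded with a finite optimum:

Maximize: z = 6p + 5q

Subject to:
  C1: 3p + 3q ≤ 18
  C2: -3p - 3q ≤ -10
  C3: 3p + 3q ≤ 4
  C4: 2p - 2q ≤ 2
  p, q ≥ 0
C3 requires 3p + 3q ≤ 4, while C2 (-3p - 3q ≤ -10) is equivalent to 3p + 3q ≥ 10. Together they would need 10 ≤ 3p + 3q ≤ 4, which is impossible since 10 > 4. No point satisfies all constraints.

Infeasible — the constraint set is empty.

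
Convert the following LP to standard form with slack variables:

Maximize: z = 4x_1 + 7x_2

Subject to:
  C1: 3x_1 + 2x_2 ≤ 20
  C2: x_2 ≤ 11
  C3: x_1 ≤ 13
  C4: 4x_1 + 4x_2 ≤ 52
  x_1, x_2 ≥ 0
max z = 4x_1 + 7x_2

s.t.
  3x_1 + 2x_2 + s1 = 20
  x_2 + s2 = 11
  x_1 + s3 = 13
  4x_1 + 4x_2 + s4 = 52
  x_1, x_2, s1, s2, s3, s4 ≥ 0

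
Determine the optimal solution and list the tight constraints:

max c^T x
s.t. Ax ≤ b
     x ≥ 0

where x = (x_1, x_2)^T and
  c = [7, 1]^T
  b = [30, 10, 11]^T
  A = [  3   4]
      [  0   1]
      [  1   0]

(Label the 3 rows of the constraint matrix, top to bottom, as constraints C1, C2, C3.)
Optimal: x_1 = 10, x_2 = 0
Slack at optimum:
  C1: slack = 0 (binding)
  C2: slack = 10
  C3: slack = 1
  x_1 ≥ 0: x_1 = 10
  x_2 ≥ 0: x_2 = 0 (binding)
Binding constraints: C1, x_2 ≥ 0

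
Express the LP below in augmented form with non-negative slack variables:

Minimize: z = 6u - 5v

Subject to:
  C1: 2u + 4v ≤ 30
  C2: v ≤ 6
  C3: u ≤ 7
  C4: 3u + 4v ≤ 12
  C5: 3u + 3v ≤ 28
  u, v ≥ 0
min z = 6u - 5v

s.t.
  2u + 4v + s1 = 30
  v + s2 = 6
  u + s3 = 7
  3u + 4v + s4 = 12
  3u + 3v + s5 = 28
  u, v, s1, s2, s3, s4, s5 ≥ 0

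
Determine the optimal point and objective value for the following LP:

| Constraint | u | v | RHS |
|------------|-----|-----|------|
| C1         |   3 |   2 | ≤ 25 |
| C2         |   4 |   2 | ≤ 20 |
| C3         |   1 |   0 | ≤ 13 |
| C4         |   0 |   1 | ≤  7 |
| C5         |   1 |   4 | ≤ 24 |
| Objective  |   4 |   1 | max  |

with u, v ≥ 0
u = 5, v = 0, z = 20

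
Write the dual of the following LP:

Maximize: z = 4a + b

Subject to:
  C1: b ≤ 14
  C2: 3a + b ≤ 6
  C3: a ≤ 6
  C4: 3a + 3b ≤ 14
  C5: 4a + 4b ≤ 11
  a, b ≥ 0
Minimize: z = 14y1 + 6y2 + 6y3 + 14y4 + 11y5

Subject to:
  C1: -3y2 - y3 - 3y4 - 4y5 ≤ -4
  C2: -y1 - y2 - 3y4 - 4y5 ≤ -1
  y1, y2, y3, y4, y5 ≥ 0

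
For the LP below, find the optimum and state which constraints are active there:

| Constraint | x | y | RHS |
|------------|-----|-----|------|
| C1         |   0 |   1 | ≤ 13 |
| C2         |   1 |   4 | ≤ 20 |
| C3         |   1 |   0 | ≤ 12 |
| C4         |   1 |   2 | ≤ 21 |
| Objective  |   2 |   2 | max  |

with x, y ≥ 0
Optimal: x = 12, y = 2
Binding: C2, C3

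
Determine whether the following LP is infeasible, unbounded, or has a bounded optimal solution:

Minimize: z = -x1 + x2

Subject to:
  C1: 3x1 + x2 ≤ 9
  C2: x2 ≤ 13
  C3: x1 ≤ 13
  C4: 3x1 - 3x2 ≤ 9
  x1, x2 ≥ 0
The point (3, 0) satisfies every constraint, so the LP is feasible; the constraints give x1 ≤ 13 and x2 ≤ 13, which with x1, x2 ≥ 0 keep the feasible region inside a bounded box. A feasible, bounded LP attains a finite optimum at a vertex.

Evaluating z = -x1 + x2 at each vertex:
  (0, 0): z = 0
  (3, 0): z = -3
  (0, 9): z = 9

Bounded optimum: z* = -3 at (3, 0).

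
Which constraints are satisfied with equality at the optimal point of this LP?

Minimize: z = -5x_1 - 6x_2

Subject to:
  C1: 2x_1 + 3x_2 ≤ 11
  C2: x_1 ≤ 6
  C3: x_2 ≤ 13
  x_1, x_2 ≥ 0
Optimal: x_1 = 5.5, x_2 = 0
Slack at optimum:
  C1: slack = 0 (binding)
  C2: slack = 0.5
  C3: slack = 13
  x_1 ≥ 0: x_1 = 5.5
  x_2 ≥ 0: x_2 = 0 (binding)
Binding constraints: C1, x_2 ≥ 0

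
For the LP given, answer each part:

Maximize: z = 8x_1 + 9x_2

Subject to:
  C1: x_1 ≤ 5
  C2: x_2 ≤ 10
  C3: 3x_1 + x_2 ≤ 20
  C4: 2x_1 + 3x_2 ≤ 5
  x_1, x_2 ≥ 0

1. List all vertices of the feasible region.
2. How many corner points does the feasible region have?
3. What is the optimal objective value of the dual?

1. (0, 0), (2.5, 0), (0, 1.667)
2. 3
3. 20 (by strong duality, equal to the primal optimum)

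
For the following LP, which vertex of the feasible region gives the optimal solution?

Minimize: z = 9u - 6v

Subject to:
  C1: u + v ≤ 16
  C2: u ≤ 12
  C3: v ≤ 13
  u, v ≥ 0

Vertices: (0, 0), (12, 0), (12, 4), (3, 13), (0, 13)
Evaluating z = 9u - 6v at each vertex:
  (0, 0): z = 0
  (12, 0): z = 108
  (12, 4): z = 84
  (3, 13): z = -51
  (0, 13): z = -78

The smallest value is z = -78, attained at (0, 13).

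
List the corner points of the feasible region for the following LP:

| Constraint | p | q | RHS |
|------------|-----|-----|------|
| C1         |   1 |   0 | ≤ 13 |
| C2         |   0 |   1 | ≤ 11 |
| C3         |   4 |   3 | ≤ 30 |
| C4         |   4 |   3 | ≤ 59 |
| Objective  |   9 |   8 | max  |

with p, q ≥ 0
Each vertex is the intersection of two constraint boundaries that also satisfies all remaining constraints:
  p = 0 and q = 0 → (0, 0)
  4p + 3q = 30 and q = 0 → (7.5, 0)
  4p + 3q = 30 and p = 0 → (0, 10)

Vertices: (0, 0), (7.5, 0), (0, 10)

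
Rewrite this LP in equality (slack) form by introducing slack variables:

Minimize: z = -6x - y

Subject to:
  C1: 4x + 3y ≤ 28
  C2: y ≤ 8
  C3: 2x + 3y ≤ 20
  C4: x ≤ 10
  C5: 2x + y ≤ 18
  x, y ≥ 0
min z = -6x - y

s.t.
  4x + 3y + s1 = 28
  y + s2 = 8
  2x + 3y + s3 = 20
  x + s4 = 10
  2x + y + s5 = 18
  x, y, s1, s2, s3, s4, s5 ≥ 0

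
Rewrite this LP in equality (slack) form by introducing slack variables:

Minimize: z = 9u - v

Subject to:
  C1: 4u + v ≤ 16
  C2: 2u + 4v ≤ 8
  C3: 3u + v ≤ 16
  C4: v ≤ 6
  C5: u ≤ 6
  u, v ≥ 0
min z = 9u - v

s.t.
  4u + v + s1 = 16
  2u + 4v + s2 = 8
  3u + v + s3 = 16
  v + s4 = 6
  u + s5 = 6
  u, v, s1, s2, s3, s4, s5 ≥ 0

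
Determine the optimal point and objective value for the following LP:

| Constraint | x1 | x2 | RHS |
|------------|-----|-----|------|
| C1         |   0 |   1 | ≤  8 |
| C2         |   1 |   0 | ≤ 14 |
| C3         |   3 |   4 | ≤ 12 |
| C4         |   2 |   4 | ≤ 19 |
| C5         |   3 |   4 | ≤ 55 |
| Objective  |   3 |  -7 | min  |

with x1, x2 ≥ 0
x1 = 0, x2 = 3, z = -21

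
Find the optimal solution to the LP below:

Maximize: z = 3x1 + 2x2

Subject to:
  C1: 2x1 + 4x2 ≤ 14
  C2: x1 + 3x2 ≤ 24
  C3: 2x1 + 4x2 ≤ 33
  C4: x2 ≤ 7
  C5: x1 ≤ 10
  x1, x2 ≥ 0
Each vertex is the intersection of two constraint boundaries that also satisfies all remaining constraints:
  x1 = 0 and x2 = 0 → (0, 0)
  2x1 + 4x2 = 14 and x2 = 0 → (7, 0)
  2x1 + 4x2 = 14 and x1 = 0 → (0, 3.5)

Evaluating z = 3x1 + 2x2 at each vertex:
  (0, 0): z = 0
  (7, 0): z = 21
  (0, 3.5): z = 7

The maximum is at (7, 0) with z = 21.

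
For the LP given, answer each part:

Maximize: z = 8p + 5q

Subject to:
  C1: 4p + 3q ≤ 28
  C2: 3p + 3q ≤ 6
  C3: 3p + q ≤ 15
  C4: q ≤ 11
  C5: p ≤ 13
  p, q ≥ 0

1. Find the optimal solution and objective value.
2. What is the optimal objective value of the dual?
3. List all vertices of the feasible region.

1. p = 2, q = 0, z = 16
2. 16 (by strong duality, equal to the primal optimum)
3. (0, 0), (2, 0), (0, 2)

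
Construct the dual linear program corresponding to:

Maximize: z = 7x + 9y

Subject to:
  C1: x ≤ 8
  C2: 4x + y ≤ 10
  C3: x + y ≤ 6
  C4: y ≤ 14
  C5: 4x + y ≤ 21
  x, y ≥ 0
Minimize: z = 8y1 + 10y2 + 6y3 + 14y4 + 21y5

Subject to:
  C1: -y1 - 4y2 - y3 - 4y5 ≤ -7
  C2: -y2 - y3 - y4 - y5 ≤ -9
  y1, y2, y3, y4, y5 ≥ 0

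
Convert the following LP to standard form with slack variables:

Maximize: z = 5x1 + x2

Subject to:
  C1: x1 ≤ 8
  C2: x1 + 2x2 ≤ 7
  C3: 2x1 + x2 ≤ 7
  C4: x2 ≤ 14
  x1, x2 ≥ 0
max z = 5x1 + x2

s.t.
  x1 + s1 = 8
  x1 + 2x2 + s2 = 7
  2x1 + x2 + s3 = 7
  x2 + s4 = 14
  x1, x2, s1, s2, s3, s4 ≥ 0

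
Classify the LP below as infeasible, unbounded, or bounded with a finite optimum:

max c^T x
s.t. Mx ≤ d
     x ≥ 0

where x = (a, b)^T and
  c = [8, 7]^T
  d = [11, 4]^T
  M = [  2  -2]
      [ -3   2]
Feasible point: (0, 0) satisfies every constraint, so the LP is feasible.
Direction d = (1, 1): for each constraint row a, a·d ≤ 0 —
  (2)(1) + (-2)(1) = 0 ≤ 0
  (-3)(1) + (2)(1) = -1 ≤ 0
and d ≥ 0, so (0, 0) + t·d stays feasible for every t ≥ 0. Along this ray z = 8a + 7b changes by 15 per unit t, so z → +∞.

Unbounded — the objective can increase without bound over the feasible region.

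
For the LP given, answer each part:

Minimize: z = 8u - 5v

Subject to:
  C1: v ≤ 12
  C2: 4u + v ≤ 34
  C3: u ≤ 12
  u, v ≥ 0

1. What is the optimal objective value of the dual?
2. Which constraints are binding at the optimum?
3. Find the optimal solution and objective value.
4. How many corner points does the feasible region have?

1. -60 (by strong duality, equal to the primal optimum)
2. C1, u ≥ 0
3. u = 0, v = 12, z = -60
4. 4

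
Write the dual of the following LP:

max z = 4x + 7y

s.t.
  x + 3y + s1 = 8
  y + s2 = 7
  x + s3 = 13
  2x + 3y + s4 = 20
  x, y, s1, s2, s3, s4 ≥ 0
Minimize: z = 8y1 + 7y2 + 13y3 + 20y4

Subject to:
  C1: -y1 - y3 - 2y4 ≤ -4
  C2: -3y1 - y2 - 3y4 ≤ -7
  y1, y2, y3, y4 ≥ 0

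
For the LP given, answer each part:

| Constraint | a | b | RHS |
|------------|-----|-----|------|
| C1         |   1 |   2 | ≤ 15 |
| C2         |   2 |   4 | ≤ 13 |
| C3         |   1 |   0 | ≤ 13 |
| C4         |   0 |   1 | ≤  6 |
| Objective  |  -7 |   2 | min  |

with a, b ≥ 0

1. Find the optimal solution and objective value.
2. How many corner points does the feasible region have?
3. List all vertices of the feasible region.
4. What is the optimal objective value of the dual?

1. a = 6.5, b = 0, z = -45.5
2. 3
3. (0, 0), (6.5, 0), (0, 3.25)
4. -45.5 (by strong duality, equal to the primal optimum)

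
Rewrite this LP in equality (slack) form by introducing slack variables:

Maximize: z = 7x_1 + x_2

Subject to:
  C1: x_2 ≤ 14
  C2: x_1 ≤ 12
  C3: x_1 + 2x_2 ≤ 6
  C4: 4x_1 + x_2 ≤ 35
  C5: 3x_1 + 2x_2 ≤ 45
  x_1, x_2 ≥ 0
max z = 7x_1 + x_2

s.t.
  x_2 + s1 = 14
  x_1 + s2 = 12
  x_1 + 2x_2 + s3 = 6
  4x_1 + x_2 + s4 = 35
  3x_1 + 2x_2 + s5 = 45
  x_1, x_2, s1, s2, s3, s4, s5 ≥ 0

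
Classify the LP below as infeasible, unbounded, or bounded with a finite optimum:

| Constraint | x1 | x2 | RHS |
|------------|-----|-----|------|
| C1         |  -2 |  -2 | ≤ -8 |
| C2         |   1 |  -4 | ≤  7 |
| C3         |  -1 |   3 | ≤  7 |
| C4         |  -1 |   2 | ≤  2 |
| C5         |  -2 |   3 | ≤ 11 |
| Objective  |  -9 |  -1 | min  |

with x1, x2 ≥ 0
Feasible point: (2, 2) satisfies every constraint, so the LP is feasible.
Direction d = (4, 1): for each constraint row a, a·d ≤ 0 —
  (-2)(4) + (-2)(1) = -10 ≤ 0
  (1)(4) + (-4)(1) = 0 ≤ 0
  (-1)(4) + (3)(1) = -1 ≤ 0
  (-1)(4) + (2)(1) = -2 ≤ 0
  (-2)(4) + (3)(1) = -5 ≤ 0
and d ≥ 0, so (2, 2) + t·d stays feasible for every t ≥ 0. Along this ray z = -9x1 - x2 changes by -37 per unit t, so z → −∞.

Unbounded — the objective can decrease without bound over the feasible region.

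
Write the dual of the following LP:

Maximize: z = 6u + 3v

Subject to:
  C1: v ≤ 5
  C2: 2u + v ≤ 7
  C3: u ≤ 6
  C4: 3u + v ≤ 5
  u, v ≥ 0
Minimize: z = 5y1 + 7y2 + 6y3 + 5y4

Subject to:
  C1: -2y2 - y3 - 3y4 ≤ -6
  C2: -y1 - y2 - y4 ≤ -3
  y1, y2, y3, y4 ≥ 0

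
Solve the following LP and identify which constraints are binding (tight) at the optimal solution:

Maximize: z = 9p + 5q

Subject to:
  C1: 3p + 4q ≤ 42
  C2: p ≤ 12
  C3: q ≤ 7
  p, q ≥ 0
Optimal: p = 12, q = 1.5
Binding: C1, C2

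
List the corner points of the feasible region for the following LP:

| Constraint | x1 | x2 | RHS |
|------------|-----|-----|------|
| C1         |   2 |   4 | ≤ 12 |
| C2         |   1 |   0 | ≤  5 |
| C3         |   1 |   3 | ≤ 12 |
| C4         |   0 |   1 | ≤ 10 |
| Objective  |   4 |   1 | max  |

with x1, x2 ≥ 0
Each vertex is the intersection of two constraint boundaries that also satisfies all remaining constraints:
  x1 = 0 and x2 = 0 → (0, 0)
  x1 = 5 and x2 = 0 → (5, 0)
  2x1 + 4x2 = 12 and x1 = 5 → (5, 0.5)
  2x1 + 4x2 = 12 and x1 = 0 → (0, 3)

Vertices: (0, 0), (5, 0), (5, 0.5), (0, 3)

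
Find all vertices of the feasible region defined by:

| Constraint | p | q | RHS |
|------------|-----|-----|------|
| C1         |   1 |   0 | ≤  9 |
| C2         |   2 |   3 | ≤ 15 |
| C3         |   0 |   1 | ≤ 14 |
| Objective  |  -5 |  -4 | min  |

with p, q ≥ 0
Each vertex is the intersection of two constraint boundaries that also satisfies all remaining constraints:
  p = 0 and q = 0 → (0, 0)
  2p + 3q = 15 and q = 0 → (7.5, 0)
  2p + 3q = 15 and p = 0 → (0, 5)

Vertices: (0, 0), (7.5, 0), (0, 5)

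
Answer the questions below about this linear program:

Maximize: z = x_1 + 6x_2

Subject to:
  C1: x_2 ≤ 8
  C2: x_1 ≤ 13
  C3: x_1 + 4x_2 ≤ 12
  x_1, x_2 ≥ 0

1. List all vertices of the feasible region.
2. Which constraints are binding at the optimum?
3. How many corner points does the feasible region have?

1. (0, 0), (12, 0), (0, 3)
2. C3, x_1 ≥ 0
3. 3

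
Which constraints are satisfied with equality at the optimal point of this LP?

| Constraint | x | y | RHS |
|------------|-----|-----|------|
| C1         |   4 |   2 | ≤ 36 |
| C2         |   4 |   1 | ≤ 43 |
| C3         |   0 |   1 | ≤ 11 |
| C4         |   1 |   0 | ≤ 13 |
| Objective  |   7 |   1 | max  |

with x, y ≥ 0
Optimal: x = 9, y = 0
Slack at optimum:
  C1: slack = 0 (binding)
  C2: slack = 7
  C3: slack = 11
  C4: slack = 4
  x ≥ 0: x = 9
  y ≥ 0: y = 0 (binding)
Binding constraints: C1, y ≥ 0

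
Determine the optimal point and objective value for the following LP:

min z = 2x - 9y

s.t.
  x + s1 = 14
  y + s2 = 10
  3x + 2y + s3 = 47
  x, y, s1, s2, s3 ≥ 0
Each vertex is the intersection of two constraint boundaries that also satisfies all remaining constraints:
  x = 0 and y = 0 → (0, 0)
  x = 14 and y = 0 → (14, 0)
  x = 14 and 3x + 2y = 47 → (14, 2.5)
  y = 10 and 3x + 2y = 47 → (9, 10)
  y = 10 and x = 0 → (0, 10)

Evaluating z = 2x - 9y at each vertex:
  (0, 0): z = 0
  (14, 0): z = 28
  (14, 2.5): z = 5.5
  (9, 10): z = -72
  (0, 10): z = -90

The minimum is at (0, 10) with z = -90.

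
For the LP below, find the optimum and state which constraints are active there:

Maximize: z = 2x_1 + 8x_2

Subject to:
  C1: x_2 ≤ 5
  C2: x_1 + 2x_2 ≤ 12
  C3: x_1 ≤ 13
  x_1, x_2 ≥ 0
Optimal: x_1 = 2, x_2 = 5
Slack at optimum:
  C1: slack = 0 (binding)
  C2: slack = 0 (binding)
  C3: slack = 11
  x_1 ≥ 0: x_1 = 2
  x_2 ≥ 0: x_2 = 5
Binding constraints: C1, C2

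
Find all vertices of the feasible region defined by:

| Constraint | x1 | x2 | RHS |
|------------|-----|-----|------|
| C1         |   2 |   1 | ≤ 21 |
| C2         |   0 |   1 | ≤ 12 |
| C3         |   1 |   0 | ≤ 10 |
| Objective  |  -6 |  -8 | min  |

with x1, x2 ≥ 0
Each vertex is the intersection of two constraint boundaries that also satisfies all remaining constraints:
  x1 = 0 and x2 = 0 → (0, 0)
  x1 = 10 and x2 = 0 → (10, 0)
  2x1 + x2 = 21 and x1 = 10 → (10, 1)
  2x1 + x2 = 21 and x2 = 12 → (4.5, 12)
  x2 = 12 and x1 = 0 → (0, 12)

Vertices: (0, 0), (10, 0), (10, 1), (4.5, 12), (0, 12)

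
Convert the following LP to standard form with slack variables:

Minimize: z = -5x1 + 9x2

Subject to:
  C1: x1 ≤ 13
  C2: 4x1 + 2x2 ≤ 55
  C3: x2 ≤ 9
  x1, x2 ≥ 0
min z = -5x1 + 9x2

s.t.
  x1 + s1 = 13
  4x1 + 2x2 + s2 = 55
  x2 + s3 = 9
  x1, x2, s1, s2, s3 ≥ 0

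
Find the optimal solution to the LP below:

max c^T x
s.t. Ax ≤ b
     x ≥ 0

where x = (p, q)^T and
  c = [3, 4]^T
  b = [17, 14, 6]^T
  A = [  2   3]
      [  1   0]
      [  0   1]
Each vertex is the intersection of two constraint boundaries that also satisfies all remaining constraints:
  p = 0 and q = 0 → (0, 0)
  2p + 3q = 17 and q = 0 → (8.5, 0)
  2p + 3q = 17 and p = 0 → (0, 5.667)

Evaluating z = 3p + 4q at each vertex:
  (0, 0): z = 0
  (8.5, 0): z = 25.5
  (0, 5.667): z = 22.67

The maximum is at (8.5, 0) with z = 25.5.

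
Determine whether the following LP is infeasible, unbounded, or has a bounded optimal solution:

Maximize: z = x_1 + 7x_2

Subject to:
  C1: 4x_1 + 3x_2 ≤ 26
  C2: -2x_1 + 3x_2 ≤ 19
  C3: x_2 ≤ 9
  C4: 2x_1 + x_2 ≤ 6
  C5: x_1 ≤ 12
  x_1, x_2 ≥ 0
The point (0, 6) satisfies every constraint, so the LP is feasible; the constraints give x_1 ≤ 12 and x_2 ≤ 9, which with x_1, x_2 ≥ 0 keep the feasible region inside a bounded box. A feasible, bounded LP attains a finite optimum at a vertex.

Bounded optimum: z* = 42 at (0, 6).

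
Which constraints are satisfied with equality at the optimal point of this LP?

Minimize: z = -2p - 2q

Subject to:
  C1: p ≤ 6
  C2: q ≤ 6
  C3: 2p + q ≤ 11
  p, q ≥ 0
Optimal: p = 2.5, q = 6
Slack at optimum:
  C1: slack = 3.5
  C2: slack = 0 (binding)
  C3: slack = 0 (binding)
  p ≥ 0: p = 2.5
  q ≥ 0: q = 6
Binding constraints: C2, C3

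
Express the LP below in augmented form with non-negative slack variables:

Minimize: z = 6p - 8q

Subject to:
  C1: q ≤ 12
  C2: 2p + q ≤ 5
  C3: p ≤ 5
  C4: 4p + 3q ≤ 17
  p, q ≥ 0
min z = 6p - 8q

s.t.
  q + s1 = 12
  2p + q + s2 = 5
  p + s3 = 5
  4p + 3q + s4 = 17
  p, q, s1, s2, s3, s4 ≥ 0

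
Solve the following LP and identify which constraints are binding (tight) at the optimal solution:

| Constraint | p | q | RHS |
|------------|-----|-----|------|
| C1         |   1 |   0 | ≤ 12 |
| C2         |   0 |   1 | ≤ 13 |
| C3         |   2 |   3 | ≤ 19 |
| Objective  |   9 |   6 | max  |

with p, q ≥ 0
Optimal: p = 9.5, q = 0
Slack at optimum:
  C1: slack = 2.5
  C2: slack = 13
  C3: slack = 0 (binding)
  p ≥ 0: p = 9.5
  q ≥ 0: q = 0 (binding)
Binding constraints: C3, q ≥ 0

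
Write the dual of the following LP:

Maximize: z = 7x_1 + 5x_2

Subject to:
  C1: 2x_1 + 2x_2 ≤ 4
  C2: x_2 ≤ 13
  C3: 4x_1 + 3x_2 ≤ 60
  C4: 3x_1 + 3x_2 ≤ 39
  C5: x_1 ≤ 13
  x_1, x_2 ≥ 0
Minimize: z = 4y1 + 13y2 + 60y3 + 39y4 + 13y5

Subject to:
  C1: -2y1 - 4y3 - 3y4 - y5 ≤ -7
  C2: -2y1 - y2 - 3y3 - 3y4 ≤ -5
  y1, y2, y3, y4, y5 ≥ 0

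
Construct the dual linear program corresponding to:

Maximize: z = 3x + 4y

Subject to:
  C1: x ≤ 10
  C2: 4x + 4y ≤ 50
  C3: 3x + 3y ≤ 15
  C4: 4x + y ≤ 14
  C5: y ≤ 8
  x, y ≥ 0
Minimize: z = 10y1 + 50y2 + 15y3 + 14y4 + 8y5

Subject to:
  C1: -y1 - 4y2 - 3y3 - 4y4 ≤ -3
  C2: -4y2 - 3y3 - y4 - y5 ≤ -4
  y1, y2, y3, y4, y5 ≥ 0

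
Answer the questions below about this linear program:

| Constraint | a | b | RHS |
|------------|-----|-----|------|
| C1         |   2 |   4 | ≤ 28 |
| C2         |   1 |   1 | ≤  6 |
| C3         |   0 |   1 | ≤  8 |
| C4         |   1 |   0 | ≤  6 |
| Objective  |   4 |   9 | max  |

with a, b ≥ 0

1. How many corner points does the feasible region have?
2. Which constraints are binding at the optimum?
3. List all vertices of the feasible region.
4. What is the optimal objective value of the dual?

1. 3
2. C2, a ≥ 0
3. (0, 0), (6, 0), (0, 6)
4. 54 (by strong duality, equal to the primal optimum)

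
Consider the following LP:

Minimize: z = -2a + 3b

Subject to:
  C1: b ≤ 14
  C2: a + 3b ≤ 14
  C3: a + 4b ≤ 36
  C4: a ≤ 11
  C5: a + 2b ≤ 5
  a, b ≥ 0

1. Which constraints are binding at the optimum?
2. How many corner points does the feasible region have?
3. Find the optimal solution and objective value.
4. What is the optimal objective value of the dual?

1. C5, b ≥ 0
2. 3
3. a = 5, b = 0, z = -10
4. -10 (by strong duality, equal to the primal optimum)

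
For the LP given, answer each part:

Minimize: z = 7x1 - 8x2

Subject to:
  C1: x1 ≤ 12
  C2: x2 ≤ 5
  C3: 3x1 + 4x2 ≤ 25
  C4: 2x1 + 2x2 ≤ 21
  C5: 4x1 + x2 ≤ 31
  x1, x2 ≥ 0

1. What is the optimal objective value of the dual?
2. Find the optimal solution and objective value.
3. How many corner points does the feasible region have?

1. -40 (by strong duality, equal to the primal optimum)
2. x1 = 0, x2 = 5, z = -40
3. 5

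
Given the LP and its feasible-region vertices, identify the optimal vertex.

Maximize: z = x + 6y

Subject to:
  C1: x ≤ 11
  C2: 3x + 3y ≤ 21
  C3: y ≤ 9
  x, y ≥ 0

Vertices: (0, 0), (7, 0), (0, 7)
Evaluating z = x + 6y at each vertex:
  (0, 0): z = 0
  (7, 0): z = 7
  (0, 7): z = 42

The largest value is z = 42, attained at (0, 7).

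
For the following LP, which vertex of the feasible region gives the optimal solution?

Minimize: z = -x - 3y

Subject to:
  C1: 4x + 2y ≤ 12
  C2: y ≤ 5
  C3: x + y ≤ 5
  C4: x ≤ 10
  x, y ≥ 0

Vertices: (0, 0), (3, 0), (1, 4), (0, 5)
Evaluating z = -x - 3y at each vertex:
  (0, 0): z = 0
  (3, 0): z = -3
  (1, 4): z = -13
  (0, 5): z = -15

The smallest value is z = -15, attained at (0, 5).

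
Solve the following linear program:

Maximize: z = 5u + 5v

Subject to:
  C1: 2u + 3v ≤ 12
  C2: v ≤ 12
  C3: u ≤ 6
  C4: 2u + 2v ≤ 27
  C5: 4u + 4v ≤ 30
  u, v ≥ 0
u = 6, v = 0, z = 30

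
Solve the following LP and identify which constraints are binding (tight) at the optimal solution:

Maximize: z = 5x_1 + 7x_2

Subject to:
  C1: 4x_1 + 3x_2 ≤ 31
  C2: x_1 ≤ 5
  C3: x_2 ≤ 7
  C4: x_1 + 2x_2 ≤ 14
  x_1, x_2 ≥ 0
Optimal: x_1 = 4, x_2 = 5
Binding: C1, C4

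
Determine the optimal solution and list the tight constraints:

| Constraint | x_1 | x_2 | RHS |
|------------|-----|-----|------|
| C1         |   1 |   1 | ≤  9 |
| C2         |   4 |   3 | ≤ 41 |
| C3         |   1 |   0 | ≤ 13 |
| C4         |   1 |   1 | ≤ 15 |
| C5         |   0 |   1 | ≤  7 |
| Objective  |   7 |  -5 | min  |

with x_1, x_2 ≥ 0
Optimal: x_1 = 0, x_2 = 7
Binding: C5, x_1 ≥ 0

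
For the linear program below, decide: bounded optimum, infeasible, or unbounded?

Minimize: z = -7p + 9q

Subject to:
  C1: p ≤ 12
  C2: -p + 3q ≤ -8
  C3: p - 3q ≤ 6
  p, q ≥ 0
C3 requires p - 3q ≤ 6, while C2 (-p + 3q ≤ -8) is equivalent to p - 3q ≥ 8. Together they would need 8 ≤ p - 3q ≤ 6, which is impossible since 8 > 6. No point satisfies all constraints.

Infeasible — the constraint set is empty.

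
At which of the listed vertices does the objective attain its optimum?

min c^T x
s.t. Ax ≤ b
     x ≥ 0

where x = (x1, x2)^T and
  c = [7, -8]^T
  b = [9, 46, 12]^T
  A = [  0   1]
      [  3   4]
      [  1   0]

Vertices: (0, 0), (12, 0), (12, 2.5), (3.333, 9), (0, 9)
Evaluating z = 7x1 - 8x2 at each vertex:
  (0, 0): z = 0
  (12, 0): z = 84
  (12, 2.5): z = 64
  (3.333, 9): z = -48.67
  (0, 9): z = -72

The smallest value is z = -72, attained at (0, 9).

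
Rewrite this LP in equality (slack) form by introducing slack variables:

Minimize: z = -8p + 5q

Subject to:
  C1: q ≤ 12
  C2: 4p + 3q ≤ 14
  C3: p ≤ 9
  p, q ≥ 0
min z = -8p + 5q

s.t.
  q + s1 = 12
  4p + 3q + s2 = 14
  p + s3 = 9
  p, q, s1, s2, s3 ≥ 0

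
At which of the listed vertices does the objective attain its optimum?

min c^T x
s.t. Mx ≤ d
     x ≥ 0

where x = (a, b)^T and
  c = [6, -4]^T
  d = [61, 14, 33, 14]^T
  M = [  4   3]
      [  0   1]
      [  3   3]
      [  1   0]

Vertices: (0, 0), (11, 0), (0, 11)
(0, 11) with z = -44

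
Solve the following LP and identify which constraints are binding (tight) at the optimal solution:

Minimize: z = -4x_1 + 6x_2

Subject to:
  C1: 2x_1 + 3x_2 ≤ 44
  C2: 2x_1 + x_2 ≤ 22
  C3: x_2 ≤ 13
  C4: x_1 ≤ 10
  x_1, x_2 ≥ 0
Optimal: x_1 = 10, x_2 = 0
Slack at optimum:
  C1: slack = 24
  C2: slack = 2
  C3: slack = 13
  C4: slack = 0 (binding)
  x_1 ≥ 0: x_1 = 10
  x_2 ≥ 0: x_2 = 0 (binding)
Binding constraints: C4, x_2 ≥ 0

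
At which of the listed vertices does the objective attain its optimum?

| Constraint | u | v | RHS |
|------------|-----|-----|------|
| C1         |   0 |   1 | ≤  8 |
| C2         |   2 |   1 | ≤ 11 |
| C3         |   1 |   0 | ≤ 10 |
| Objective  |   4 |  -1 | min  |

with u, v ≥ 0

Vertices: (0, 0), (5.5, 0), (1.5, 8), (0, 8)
Evaluating z = 4u - v at each vertex:
  (0, 0): z = 0
  (5.5, 0): z = 22
  (1.5, 8): z = -2
  (0, 8): z = -8

The smallest value is z = -8, attained at (0, 8).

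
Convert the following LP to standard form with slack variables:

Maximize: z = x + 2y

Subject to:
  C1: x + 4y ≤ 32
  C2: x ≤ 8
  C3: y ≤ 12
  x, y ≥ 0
max z = x + 2y

s.t.
  x + 4y + s1 = 32
  x + s2 = 8
  y + s3 = 12
  x, y, s1, s2, s3 ≥ 0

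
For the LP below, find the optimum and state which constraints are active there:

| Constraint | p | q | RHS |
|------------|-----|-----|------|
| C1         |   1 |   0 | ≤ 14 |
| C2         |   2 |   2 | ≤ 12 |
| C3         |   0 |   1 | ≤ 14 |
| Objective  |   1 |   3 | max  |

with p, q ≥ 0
Optimal: p = 0, q = 6
Slack at optimum:
  C1: slack = 14
  C2: slack = 0 (binding)
  C3: slack = 8
  p ≥ 0: p = 0 (binding)
  q ≥ 0: q = 6
Binding constraints: C2, p ≥ 0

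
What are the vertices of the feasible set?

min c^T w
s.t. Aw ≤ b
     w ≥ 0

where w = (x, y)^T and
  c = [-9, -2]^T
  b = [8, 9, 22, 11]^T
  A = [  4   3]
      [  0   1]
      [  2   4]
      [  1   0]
Each vertex is the intersection of two constraint boundaries that also satisfies all remaining constraints:
  x = 0 and y = 0 → (0, 0)
  4x + 3y = 8 and y = 0 → (2, 0)
  4x + 3y = 8 and x = 0 → (0, 2.667)

Vertices: (0, 0), (2, 0), (0, 2.667)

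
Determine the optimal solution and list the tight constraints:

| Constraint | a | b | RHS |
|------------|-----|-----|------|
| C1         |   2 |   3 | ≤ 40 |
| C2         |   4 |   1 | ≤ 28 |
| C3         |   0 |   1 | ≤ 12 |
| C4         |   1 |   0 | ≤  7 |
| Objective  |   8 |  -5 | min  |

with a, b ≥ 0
Optimal: a = 0, b = 12
Binding: C3, a ≥ 0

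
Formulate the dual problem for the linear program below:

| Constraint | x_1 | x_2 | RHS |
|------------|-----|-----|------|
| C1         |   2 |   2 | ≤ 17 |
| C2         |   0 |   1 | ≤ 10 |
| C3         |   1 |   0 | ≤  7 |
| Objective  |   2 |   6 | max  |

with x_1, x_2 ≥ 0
Minimize: z = 17y1 + 10y2 + 7y3

Subject to:
  C1: -2y1 - y3 ≤ -2
  C2: -2y1 - y2 ≤ -6
  y1, y2, y3 ≥ 0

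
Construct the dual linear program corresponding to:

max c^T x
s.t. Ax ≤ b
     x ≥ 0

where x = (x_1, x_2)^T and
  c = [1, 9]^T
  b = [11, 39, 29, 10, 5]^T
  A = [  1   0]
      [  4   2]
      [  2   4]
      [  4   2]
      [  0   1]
Minimize: z = 11y1 + 39y2 + 29y3 + 10y4 + 5y5

Subject to:
  C1: -y1 - 4y2 - 2y3 - 4y4 ≤ -1
  C2: -2y2 - 4y3 - 2y4 - y5 ≤ -9
  y1, y2, y3, y4, y5 ≥ 0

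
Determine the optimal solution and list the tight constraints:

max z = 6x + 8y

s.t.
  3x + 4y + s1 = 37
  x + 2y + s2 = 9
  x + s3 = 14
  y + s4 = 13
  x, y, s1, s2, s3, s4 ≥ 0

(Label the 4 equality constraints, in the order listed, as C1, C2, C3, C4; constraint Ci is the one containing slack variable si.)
Optimal: x = 9, y = 0
Slack at optimum:
  C1: slack = 10
  C2: slack = 0 (binding)
  C3: slack = 5
  C4: slack = 13
  x ≥ 0: x = 9
  y ≥ 0: y = 0 (binding)
Binding constraints: C2, y ≥ 0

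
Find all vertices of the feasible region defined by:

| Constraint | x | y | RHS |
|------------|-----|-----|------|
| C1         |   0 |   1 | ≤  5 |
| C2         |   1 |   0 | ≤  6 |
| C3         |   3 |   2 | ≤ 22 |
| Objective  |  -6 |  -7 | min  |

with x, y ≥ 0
Each vertex is the intersection of two constraint boundaries that also satisfies all remaining constraints:
  x = 0 and y = 0 → (0, 0)
  x = 6 and y = 0 → (6, 0)
  x = 6 and 3x + 2y = 22 → (6, 2)
  y = 5 and 3x + 2y = 22 → (4, 5)
  y = 5 and x = 0 → (0, 5)

Vertices: (0, 0), (6, 0), (6, 2), (4, 5), (0, 5)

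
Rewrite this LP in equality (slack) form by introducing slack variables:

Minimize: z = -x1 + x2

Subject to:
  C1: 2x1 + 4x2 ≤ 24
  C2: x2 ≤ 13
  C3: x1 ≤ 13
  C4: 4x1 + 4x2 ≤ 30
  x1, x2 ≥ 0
min z = -x1 + x2

s.t.
  2x1 + 4x2 + s1 = 24
  x2 + s2 = 13
  x1 + s3 = 13
  4x1 + 4x2 + s4 = 30
  x1, x2, s1, s2, s3, s4 ≥ 0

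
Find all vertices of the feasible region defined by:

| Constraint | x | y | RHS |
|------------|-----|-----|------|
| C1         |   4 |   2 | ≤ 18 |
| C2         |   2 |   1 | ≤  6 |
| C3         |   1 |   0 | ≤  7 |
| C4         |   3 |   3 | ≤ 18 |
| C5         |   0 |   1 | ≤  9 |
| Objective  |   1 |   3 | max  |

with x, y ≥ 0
Each vertex is the intersection of two constraint boundaries that also satisfies all remaining constraints:
  x = 0 and y = 0 → (0, 0)
  2x + y = 6 and y = 0 → (3, 0)
  2x + y = 6 and 3x + 3y = 18 → (0, 6)

Vertices: (0, 0), (3, 0), (0, 6)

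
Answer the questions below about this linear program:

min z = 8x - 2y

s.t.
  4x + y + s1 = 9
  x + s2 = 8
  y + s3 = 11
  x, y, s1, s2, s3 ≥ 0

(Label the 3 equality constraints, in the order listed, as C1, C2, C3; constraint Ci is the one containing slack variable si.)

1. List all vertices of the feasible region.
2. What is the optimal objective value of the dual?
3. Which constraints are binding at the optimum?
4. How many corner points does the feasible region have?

1. (0, 0), (2.25, 0), (0, 9)
2. -18 (by strong duality, equal to the primal optimum)
3. C1, x ≥ 0
4. 3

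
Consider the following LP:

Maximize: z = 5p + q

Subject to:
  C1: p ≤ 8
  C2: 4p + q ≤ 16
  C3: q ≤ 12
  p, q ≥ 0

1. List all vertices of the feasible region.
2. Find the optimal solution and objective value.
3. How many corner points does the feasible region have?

1. (0, 0), (4, 0), (1, 12), (0, 12)
2. p = 4, q = 0, z = 20
3. 4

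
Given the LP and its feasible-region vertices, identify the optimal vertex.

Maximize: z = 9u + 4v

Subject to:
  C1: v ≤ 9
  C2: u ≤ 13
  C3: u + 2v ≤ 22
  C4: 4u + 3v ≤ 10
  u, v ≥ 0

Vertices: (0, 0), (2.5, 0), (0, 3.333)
Evaluating z = 9u + 4v at each vertex:
  (0, 0): z = 0
  (2.5, 0): z = 22.5
  (0, 3.333): z = 13.33

The largest value is z = 22.5, attained at (2.5, 0).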